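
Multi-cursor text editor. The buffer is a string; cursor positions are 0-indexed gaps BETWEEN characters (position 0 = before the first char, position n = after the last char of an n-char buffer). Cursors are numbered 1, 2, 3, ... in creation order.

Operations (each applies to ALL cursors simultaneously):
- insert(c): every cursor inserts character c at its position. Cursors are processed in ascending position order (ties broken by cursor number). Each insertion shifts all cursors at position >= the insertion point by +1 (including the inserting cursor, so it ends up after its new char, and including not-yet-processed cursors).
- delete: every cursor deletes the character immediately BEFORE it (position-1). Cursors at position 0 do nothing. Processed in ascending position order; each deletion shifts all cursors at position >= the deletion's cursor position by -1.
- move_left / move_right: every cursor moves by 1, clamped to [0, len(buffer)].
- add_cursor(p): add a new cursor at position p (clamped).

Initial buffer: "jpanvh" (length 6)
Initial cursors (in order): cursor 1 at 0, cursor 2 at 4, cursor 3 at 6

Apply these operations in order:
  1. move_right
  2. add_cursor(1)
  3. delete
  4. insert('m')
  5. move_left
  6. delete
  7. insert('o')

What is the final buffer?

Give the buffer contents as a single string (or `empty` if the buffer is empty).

After op 1 (move_right): buffer="jpanvh" (len 6), cursors c1@1 c2@5 c3@6, authorship ......
After op 2 (add_cursor(1)): buffer="jpanvh" (len 6), cursors c1@1 c4@1 c2@5 c3@6, authorship ......
After op 3 (delete): buffer="pan" (len 3), cursors c1@0 c4@0 c2@3 c3@3, authorship ...
After op 4 (insert('m')): buffer="mmpanmm" (len 7), cursors c1@2 c4@2 c2@7 c3@7, authorship 14...23
After op 5 (move_left): buffer="mmpanmm" (len 7), cursors c1@1 c4@1 c2@6 c3@6, authorship 14...23
After op 6 (delete): buffer="mpam" (len 4), cursors c1@0 c4@0 c2@3 c3@3, authorship 4..3
After op 7 (insert('o')): buffer="oompaoom" (len 8), cursors c1@2 c4@2 c2@7 c3@7, authorship 144..233

Answer: oompaoom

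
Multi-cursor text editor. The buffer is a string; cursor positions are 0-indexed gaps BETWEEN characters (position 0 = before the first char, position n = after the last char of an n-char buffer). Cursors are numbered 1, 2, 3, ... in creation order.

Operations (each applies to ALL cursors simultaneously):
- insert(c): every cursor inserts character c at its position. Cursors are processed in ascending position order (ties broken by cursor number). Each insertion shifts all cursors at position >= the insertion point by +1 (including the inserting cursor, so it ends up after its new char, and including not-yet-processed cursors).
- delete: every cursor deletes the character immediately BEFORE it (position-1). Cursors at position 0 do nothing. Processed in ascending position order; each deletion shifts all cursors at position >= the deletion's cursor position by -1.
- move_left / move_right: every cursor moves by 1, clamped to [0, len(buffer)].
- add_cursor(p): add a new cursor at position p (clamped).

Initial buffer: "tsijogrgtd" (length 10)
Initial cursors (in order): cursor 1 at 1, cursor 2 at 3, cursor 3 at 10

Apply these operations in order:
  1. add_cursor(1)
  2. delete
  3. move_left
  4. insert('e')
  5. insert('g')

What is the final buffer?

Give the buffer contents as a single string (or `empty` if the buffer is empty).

Answer: eeegggsjogrgegt

Derivation:
After op 1 (add_cursor(1)): buffer="tsijogrgtd" (len 10), cursors c1@1 c4@1 c2@3 c3@10, authorship ..........
After op 2 (delete): buffer="sjogrgt" (len 7), cursors c1@0 c4@0 c2@1 c3@7, authorship .......
After op 3 (move_left): buffer="sjogrgt" (len 7), cursors c1@0 c2@0 c4@0 c3@6, authorship .......
After op 4 (insert('e')): buffer="eeesjogrget" (len 11), cursors c1@3 c2@3 c4@3 c3@10, authorship 124......3.
After op 5 (insert('g')): buffer="eeegggsjogrgegt" (len 15), cursors c1@6 c2@6 c4@6 c3@14, authorship 124124......33.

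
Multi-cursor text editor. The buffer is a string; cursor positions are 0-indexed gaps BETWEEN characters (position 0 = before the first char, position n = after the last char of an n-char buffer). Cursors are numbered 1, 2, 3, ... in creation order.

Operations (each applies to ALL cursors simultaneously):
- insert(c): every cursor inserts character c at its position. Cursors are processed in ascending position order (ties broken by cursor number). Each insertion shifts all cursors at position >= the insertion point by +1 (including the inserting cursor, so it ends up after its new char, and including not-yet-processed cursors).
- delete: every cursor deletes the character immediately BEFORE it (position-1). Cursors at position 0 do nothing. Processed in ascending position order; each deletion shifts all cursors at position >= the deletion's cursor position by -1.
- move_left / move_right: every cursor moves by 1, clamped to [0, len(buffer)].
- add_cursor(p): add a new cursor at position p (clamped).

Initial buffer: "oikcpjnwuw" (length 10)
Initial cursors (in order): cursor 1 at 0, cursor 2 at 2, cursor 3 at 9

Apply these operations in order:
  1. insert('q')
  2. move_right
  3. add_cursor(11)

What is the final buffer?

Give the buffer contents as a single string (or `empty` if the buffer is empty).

Answer: qoiqkcpjnwuqw

Derivation:
After op 1 (insert('q')): buffer="qoiqkcpjnwuqw" (len 13), cursors c1@1 c2@4 c3@12, authorship 1..2.......3.
After op 2 (move_right): buffer="qoiqkcpjnwuqw" (len 13), cursors c1@2 c2@5 c3@13, authorship 1..2.......3.
After op 3 (add_cursor(11)): buffer="qoiqkcpjnwuqw" (len 13), cursors c1@2 c2@5 c4@11 c3@13, authorship 1..2.......3.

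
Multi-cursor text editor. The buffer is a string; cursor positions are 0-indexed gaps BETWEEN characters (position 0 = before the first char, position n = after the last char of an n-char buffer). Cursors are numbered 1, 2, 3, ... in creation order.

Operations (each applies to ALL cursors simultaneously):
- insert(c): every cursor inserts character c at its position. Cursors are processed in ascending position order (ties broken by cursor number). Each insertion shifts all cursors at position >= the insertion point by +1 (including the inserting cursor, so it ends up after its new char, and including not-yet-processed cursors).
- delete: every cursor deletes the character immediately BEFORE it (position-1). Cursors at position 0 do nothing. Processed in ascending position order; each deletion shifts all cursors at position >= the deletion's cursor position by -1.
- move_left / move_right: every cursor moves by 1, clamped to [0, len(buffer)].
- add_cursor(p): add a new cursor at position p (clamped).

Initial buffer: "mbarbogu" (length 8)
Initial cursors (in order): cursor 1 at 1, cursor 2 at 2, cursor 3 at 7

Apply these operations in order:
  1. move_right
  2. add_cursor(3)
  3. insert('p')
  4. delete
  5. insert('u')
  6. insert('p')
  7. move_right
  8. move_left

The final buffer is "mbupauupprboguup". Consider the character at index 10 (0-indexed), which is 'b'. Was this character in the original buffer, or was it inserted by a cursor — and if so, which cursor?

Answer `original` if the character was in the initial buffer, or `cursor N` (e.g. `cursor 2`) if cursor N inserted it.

Answer: original

Derivation:
After op 1 (move_right): buffer="mbarbogu" (len 8), cursors c1@2 c2@3 c3@8, authorship ........
After op 2 (add_cursor(3)): buffer="mbarbogu" (len 8), cursors c1@2 c2@3 c4@3 c3@8, authorship ........
After op 3 (insert('p')): buffer="mbpapprbogup" (len 12), cursors c1@3 c2@6 c4@6 c3@12, authorship ..1.24.....3
After op 4 (delete): buffer="mbarbogu" (len 8), cursors c1@2 c2@3 c4@3 c3@8, authorship ........
After op 5 (insert('u')): buffer="mbuauurboguu" (len 12), cursors c1@3 c2@6 c4@6 c3@12, authorship ..1.24.....3
After op 6 (insert('p')): buffer="mbupauupprboguup" (len 16), cursors c1@4 c2@9 c4@9 c3@16, authorship ..11.2424.....33
After op 7 (move_right): buffer="mbupauupprboguup" (len 16), cursors c1@5 c2@10 c4@10 c3@16, authorship ..11.2424.....33
After op 8 (move_left): buffer="mbupauupprboguup" (len 16), cursors c1@4 c2@9 c4@9 c3@15, authorship ..11.2424.....33
Authorship (.=original, N=cursor N): . . 1 1 . 2 4 2 4 . . . . . 3 3
Index 10: author = original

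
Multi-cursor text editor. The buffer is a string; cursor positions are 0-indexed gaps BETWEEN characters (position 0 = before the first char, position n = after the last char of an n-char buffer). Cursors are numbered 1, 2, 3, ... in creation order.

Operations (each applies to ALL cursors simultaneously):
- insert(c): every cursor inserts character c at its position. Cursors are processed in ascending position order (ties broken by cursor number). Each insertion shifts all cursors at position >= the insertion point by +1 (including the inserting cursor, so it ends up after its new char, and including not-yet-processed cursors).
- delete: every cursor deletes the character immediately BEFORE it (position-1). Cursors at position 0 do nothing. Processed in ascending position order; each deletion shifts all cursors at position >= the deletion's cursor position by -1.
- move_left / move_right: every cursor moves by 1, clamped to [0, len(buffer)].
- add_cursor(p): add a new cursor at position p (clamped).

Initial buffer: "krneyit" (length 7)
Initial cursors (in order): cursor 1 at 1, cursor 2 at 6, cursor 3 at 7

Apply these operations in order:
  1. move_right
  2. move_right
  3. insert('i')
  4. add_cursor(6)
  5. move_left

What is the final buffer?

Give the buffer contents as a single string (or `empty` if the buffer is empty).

Answer: krnieyitii

Derivation:
After op 1 (move_right): buffer="krneyit" (len 7), cursors c1@2 c2@7 c3@7, authorship .......
After op 2 (move_right): buffer="krneyit" (len 7), cursors c1@3 c2@7 c3@7, authorship .......
After op 3 (insert('i')): buffer="krnieyitii" (len 10), cursors c1@4 c2@10 c3@10, authorship ...1....23
After op 4 (add_cursor(6)): buffer="krnieyitii" (len 10), cursors c1@4 c4@6 c2@10 c3@10, authorship ...1....23
After op 5 (move_left): buffer="krnieyitii" (len 10), cursors c1@3 c4@5 c2@9 c3@9, authorship ...1....23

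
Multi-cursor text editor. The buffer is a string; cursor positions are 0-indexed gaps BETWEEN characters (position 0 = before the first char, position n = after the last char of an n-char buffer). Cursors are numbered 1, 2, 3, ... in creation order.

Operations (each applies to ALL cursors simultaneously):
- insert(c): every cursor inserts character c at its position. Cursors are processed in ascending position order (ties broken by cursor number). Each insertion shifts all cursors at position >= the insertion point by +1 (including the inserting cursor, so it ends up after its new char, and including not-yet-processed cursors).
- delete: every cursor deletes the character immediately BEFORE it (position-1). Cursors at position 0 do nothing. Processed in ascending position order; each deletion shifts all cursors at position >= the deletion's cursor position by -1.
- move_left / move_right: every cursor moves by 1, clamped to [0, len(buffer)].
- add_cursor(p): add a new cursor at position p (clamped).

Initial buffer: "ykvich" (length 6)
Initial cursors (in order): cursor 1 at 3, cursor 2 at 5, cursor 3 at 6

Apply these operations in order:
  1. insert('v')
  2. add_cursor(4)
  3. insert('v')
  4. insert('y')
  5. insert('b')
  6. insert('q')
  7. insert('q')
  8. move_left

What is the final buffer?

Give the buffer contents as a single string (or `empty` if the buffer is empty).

After op 1 (insert('v')): buffer="ykvvicvhv" (len 9), cursors c1@4 c2@7 c3@9, authorship ...1..2.3
After op 2 (add_cursor(4)): buffer="ykvvicvhv" (len 9), cursors c1@4 c4@4 c2@7 c3@9, authorship ...1..2.3
After op 3 (insert('v')): buffer="ykvvvvicvvhvv" (len 13), cursors c1@6 c4@6 c2@10 c3@13, authorship ...114..22.33
After op 4 (insert('y')): buffer="ykvvvvyyicvvyhvvy" (len 17), cursors c1@8 c4@8 c2@13 c3@17, authorship ...11414..222.333
After op 5 (insert('b')): buffer="ykvvvvyybbicvvybhvvyb" (len 21), cursors c1@10 c4@10 c2@16 c3@21, authorship ...1141414..2222.3333
After op 6 (insert('q')): buffer="ykvvvvyybbqqicvvybqhvvybq" (len 25), cursors c1@12 c4@12 c2@19 c3@25, authorship ...114141414..22222.33333
After op 7 (insert('q')): buffer="ykvvvvyybbqqqqicvvybqqhvvybqq" (len 29), cursors c1@14 c4@14 c2@22 c3@29, authorship ...11414141414..222222.333333
After op 8 (move_left): buffer="ykvvvvyybbqqqqicvvybqqhvvybqq" (len 29), cursors c1@13 c4@13 c2@21 c3@28, authorship ...11414141414..222222.333333

Answer: ykvvvvyybbqqqqicvvybqqhvvybqq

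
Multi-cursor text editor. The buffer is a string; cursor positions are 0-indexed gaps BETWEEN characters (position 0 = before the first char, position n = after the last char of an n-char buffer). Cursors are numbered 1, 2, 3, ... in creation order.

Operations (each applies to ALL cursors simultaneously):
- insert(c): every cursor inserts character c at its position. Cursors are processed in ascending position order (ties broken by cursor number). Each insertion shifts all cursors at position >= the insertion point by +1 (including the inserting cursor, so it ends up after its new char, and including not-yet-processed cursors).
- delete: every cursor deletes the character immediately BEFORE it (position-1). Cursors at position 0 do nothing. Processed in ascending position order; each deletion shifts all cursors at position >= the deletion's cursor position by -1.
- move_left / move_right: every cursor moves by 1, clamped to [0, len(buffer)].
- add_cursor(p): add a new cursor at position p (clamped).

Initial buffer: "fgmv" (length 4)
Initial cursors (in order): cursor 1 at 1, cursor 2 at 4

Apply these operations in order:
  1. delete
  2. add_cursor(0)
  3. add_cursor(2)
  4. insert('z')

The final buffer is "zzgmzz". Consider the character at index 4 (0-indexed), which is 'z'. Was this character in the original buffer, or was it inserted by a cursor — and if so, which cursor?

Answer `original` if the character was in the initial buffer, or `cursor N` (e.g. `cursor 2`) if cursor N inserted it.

Answer: cursor 2

Derivation:
After op 1 (delete): buffer="gm" (len 2), cursors c1@0 c2@2, authorship ..
After op 2 (add_cursor(0)): buffer="gm" (len 2), cursors c1@0 c3@0 c2@2, authorship ..
After op 3 (add_cursor(2)): buffer="gm" (len 2), cursors c1@0 c3@0 c2@2 c4@2, authorship ..
After op 4 (insert('z')): buffer="zzgmzz" (len 6), cursors c1@2 c3@2 c2@6 c4@6, authorship 13..24
Authorship (.=original, N=cursor N): 1 3 . . 2 4
Index 4: author = 2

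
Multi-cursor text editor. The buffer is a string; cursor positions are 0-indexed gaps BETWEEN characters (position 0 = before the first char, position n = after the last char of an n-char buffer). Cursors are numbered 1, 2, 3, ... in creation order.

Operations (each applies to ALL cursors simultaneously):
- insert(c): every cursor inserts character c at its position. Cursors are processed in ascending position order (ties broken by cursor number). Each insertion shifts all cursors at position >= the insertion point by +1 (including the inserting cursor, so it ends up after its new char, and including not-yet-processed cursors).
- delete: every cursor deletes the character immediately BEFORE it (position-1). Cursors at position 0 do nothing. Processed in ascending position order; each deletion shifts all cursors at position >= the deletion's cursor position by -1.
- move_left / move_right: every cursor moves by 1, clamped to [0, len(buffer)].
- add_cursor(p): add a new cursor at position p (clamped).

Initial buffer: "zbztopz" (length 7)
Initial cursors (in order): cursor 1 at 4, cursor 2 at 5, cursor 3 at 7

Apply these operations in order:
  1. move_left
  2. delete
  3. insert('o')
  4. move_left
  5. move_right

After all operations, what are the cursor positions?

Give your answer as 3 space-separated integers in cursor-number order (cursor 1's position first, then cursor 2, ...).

Answer: 4 4 6

Derivation:
After op 1 (move_left): buffer="zbztopz" (len 7), cursors c1@3 c2@4 c3@6, authorship .......
After op 2 (delete): buffer="zboz" (len 4), cursors c1@2 c2@2 c3@3, authorship ....
After op 3 (insert('o')): buffer="zbooooz" (len 7), cursors c1@4 c2@4 c3@6, authorship ..12.3.
After op 4 (move_left): buffer="zbooooz" (len 7), cursors c1@3 c2@3 c3@5, authorship ..12.3.
After op 5 (move_right): buffer="zbooooz" (len 7), cursors c1@4 c2@4 c3@6, authorship ..12.3.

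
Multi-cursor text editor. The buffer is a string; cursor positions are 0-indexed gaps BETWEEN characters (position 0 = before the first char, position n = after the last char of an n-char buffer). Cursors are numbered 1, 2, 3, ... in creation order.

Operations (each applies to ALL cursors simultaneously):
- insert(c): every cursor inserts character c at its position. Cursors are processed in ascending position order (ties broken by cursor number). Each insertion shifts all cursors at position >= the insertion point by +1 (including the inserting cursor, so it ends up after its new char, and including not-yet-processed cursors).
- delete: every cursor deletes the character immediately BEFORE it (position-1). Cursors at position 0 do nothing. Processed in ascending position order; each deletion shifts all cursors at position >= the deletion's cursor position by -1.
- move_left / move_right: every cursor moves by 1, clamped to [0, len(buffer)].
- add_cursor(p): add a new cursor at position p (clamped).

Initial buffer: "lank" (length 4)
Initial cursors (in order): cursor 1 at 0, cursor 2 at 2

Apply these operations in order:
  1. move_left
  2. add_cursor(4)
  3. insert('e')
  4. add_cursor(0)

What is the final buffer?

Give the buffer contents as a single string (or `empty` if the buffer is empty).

Answer: eleanke

Derivation:
After op 1 (move_left): buffer="lank" (len 4), cursors c1@0 c2@1, authorship ....
After op 2 (add_cursor(4)): buffer="lank" (len 4), cursors c1@0 c2@1 c3@4, authorship ....
After op 3 (insert('e')): buffer="eleanke" (len 7), cursors c1@1 c2@3 c3@7, authorship 1.2...3
After op 4 (add_cursor(0)): buffer="eleanke" (len 7), cursors c4@0 c1@1 c2@3 c3@7, authorship 1.2...3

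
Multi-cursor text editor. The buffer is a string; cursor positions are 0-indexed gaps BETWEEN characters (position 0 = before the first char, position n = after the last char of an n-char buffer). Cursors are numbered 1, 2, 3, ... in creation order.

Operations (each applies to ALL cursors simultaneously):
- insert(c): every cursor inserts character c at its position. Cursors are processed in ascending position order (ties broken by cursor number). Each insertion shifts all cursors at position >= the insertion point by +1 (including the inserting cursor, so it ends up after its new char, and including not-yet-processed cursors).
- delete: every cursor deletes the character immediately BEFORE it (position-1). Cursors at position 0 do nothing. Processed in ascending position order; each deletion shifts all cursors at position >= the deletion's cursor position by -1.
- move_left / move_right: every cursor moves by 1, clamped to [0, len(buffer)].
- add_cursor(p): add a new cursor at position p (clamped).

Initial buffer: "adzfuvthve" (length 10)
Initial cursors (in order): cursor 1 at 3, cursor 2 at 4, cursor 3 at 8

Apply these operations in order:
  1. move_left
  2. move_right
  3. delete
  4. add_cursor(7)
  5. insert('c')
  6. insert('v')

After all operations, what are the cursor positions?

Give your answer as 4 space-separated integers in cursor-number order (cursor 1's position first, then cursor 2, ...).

After op 1 (move_left): buffer="adzfuvthve" (len 10), cursors c1@2 c2@3 c3@7, authorship ..........
After op 2 (move_right): buffer="adzfuvthve" (len 10), cursors c1@3 c2@4 c3@8, authorship ..........
After op 3 (delete): buffer="aduvtve" (len 7), cursors c1@2 c2@2 c3@5, authorship .......
After op 4 (add_cursor(7)): buffer="aduvtve" (len 7), cursors c1@2 c2@2 c3@5 c4@7, authorship .......
After op 5 (insert('c')): buffer="adccuvtcvec" (len 11), cursors c1@4 c2@4 c3@8 c4@11, authorship ..12...3..4
After op 6 (insert('v')): buffer="adccvvuvtcvvecv" (len 15), cursors c1@6 c2@6 c3@11 c4@15, authorship ..1212...33..44

Answer: 6 6 11 15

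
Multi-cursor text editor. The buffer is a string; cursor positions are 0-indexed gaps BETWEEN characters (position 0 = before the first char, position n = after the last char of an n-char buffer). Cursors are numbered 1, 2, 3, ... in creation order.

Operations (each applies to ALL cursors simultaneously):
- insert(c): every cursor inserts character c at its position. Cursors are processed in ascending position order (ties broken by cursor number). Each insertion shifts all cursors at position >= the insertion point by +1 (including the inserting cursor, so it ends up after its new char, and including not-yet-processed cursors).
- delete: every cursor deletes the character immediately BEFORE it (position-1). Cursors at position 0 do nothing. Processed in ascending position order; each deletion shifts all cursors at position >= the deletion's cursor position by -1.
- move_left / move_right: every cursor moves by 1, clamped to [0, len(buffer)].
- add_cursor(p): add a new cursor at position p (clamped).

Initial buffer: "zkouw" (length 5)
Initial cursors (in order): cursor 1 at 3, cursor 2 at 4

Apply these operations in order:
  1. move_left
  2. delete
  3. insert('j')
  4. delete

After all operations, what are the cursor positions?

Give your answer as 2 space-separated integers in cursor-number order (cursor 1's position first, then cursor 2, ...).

Answer: 1 1

Derivation:
After op 1 (move_left): buffer="zkouw" (len 5), cursors c1@2 c2@3, authorship .....
After op 2 (delete): buffer="zuw" (len 3), cursors c1@1 c2@1, authorship ...
After op 3 (insert('j')): buffer="zjjuw" (len 5), cursors c1@3 c2@3, authorship .12..
After op 4 (delete): buffer="zuw" (len 3), cursors c1@1 c2@1, authorship ...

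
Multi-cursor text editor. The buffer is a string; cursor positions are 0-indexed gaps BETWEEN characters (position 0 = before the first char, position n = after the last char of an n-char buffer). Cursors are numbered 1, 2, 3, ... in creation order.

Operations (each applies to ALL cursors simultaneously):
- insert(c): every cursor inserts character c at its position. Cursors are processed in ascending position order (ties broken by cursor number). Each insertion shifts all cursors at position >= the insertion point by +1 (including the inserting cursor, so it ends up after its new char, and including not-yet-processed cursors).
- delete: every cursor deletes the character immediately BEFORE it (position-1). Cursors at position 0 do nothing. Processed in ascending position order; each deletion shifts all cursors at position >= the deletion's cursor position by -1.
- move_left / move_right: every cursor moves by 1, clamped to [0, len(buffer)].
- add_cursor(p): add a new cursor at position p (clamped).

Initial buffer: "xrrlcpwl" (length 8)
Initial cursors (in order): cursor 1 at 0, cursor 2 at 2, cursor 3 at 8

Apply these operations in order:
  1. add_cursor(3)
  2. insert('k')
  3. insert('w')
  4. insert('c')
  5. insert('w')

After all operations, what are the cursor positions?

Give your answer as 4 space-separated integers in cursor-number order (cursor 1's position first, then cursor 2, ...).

After op 1 (add_cursor(3)): buffer="xrrlcpwl" (len 8), cursors c1@0 c2@2 c4@3 c3@8, authorship ........
After op 2 (insert('k')): buffer="kxrkrklcpwlk" (len 12), cursors c1@1 c2@4 c4@6 c3@12, authorship 1..2.4.....3
After op 3 (insert('w')): buffer="kwxrkwrkwlcpwlkw" (len 16), cursors c1@2 c2@6 c4@9 c3@16, authorship 11..22.44.....33
After op 4 (insert('c')): buffer="kwcxrkwcrkwclcpwlkwc" (len 20), cursors c1@3 c2@8 c4@12 c3@20, authorship 111..222.444.....333
After op 5 (insert('w')): buffer="kwcwxrkwcwrkwcwlcpwlkwcw" (len 24), cursors c1@4 c2@10 c4@15 c3@24, authorship 1111..2222.4444.....3333

Answer: 4 10 24 15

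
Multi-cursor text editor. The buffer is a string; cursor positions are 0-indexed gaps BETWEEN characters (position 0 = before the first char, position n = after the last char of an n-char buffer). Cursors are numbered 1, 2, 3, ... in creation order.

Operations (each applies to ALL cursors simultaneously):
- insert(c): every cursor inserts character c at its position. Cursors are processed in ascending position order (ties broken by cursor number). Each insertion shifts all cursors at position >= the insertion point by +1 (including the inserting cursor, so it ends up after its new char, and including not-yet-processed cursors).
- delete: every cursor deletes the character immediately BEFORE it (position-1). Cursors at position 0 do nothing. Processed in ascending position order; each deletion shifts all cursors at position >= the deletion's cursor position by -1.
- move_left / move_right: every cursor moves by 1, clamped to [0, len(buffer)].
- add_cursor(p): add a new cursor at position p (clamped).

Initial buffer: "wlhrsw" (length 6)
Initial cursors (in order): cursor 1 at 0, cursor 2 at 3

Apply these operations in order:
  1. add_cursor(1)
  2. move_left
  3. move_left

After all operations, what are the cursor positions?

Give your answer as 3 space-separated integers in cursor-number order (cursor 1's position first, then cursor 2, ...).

Answer: 0 1 0

Derivation:
After op 1 (add_cursor(1)): buffer="wlhrsw" (len 6), cursors c1@0 c3@1 c2@3, authorship ......
After op 2 (move_left): buffer="wlhrsw" (len 6), cursors c1@0 c3@0 c2@2, authorship ......
After op 3 (move_left): buffer="wlhrsw" (len 6), cursors c1@0 c3@0 c2@1, authorship ......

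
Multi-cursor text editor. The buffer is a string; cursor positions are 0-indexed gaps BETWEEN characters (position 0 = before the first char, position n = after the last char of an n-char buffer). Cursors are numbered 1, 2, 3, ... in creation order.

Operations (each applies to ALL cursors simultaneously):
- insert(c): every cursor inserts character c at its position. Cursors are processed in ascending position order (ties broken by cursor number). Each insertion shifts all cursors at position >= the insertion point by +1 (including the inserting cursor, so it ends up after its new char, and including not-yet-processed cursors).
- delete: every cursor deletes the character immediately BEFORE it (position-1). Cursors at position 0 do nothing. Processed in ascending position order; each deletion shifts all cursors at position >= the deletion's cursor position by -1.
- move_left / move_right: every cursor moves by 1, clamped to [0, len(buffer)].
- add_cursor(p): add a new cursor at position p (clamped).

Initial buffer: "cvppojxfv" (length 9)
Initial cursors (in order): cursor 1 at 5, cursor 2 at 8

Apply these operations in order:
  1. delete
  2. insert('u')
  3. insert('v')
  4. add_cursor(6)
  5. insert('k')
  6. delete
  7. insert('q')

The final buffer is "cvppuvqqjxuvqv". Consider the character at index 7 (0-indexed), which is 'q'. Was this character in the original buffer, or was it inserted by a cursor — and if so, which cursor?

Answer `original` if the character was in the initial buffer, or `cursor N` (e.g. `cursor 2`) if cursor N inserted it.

After op 1 (delete): buffer="cvppjxv" (len 7), cursors c1@4 c2@6, authorship .......
After op 2 (insert('u')): buffer="cvppujxuv" (len 9), cursors c1@5 c2@8, authorship ....1..2.
After op 3 (insert('v')): buffer="cvppuvjxuvv" (len 11), cursors c1@6 c2@10, authorship ....11..22.
After op 4 (add_cursor(6)): buffer="cvppuvjxuvv" (len 11), cursors c1@6 c3@6 c2@10, authorship ....11..22.
After op 5 (insert('k')): buffer="cvppuvkkjxuvkv" (len 14), cursors c1@8 c3@8 c2@13, authorship ....1113..222.
After op 6 (delete): buffer="cvppuvjxuvv" (len 11), cursors c1@6 c3@6 c2@10, authorship ....11..22.
After op 7 (insert('q')): buffer="cvppuvqqjxuvqv" (len 14), cursors c1@8 c3@8 c2@13, authorship ....1113..222.
Authorship (.=original, N=cursor N): . . . . 1 1 1 3 . . 2 2 2 .
Index 7: author = 3

Answer: cursor 3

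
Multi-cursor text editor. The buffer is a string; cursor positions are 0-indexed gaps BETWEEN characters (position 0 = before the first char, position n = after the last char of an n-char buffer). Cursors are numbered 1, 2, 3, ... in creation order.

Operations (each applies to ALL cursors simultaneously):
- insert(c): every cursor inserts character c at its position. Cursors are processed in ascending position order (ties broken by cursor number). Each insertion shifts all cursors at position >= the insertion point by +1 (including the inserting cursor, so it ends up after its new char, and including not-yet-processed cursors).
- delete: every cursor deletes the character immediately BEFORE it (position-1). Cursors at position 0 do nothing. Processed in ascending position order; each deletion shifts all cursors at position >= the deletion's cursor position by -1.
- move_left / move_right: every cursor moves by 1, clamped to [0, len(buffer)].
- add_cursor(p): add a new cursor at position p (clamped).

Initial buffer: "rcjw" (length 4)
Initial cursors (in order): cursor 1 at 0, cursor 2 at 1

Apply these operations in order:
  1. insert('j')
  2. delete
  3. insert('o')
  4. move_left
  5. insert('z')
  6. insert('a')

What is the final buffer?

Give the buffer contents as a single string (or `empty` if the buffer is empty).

After op 1 (insert('j')): buffer="jrjcjw" (len 6), cursors c1@1 c2@3, authorship 1.2...
After op 2 (delete): buffer="rcjw" (len 4), cursors c1@0 c2@1, authorship ....
After op 3 (insert('o')): buffer="orocjw" (len 6), cursors c1@1 c2@3, authorship 1.2...
After op 4 (move_left): buffer="orocjw" (len 6), cursors c1@0 c2@2, authorship 1.2...
After op 5 (insert('z')): buffer="zorzocjw" (len 8), cursors c1@1 c2@4, authorship 11.22...
After op 6 (insert('a')): buffer="zaorzaocjw" (len 10), cursors c1@2 c2@6, authorship 111.222...

Answer: zaorzaocjw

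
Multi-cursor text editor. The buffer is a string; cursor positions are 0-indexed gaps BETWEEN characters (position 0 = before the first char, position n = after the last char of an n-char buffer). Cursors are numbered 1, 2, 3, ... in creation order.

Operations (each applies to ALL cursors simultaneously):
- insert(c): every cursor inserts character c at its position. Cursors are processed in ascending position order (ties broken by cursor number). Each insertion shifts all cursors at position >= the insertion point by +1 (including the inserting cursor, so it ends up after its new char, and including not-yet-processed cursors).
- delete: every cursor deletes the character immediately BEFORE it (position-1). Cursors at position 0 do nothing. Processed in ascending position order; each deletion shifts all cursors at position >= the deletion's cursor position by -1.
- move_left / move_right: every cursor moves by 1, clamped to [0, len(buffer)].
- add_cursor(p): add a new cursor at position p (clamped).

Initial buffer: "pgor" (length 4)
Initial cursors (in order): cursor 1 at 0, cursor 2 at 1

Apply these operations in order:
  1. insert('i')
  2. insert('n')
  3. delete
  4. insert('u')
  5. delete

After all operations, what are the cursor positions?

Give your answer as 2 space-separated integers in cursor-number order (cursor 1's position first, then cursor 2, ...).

After op 1 (insert('i')): buffer="ipigor" (len 6), cursors c1@1 c2@3, authorship 1.2...
After op 2 (insert('n')): buffer="inpingor" (len 8), cursors c1@2 c2@5, authorship 11.22...
After op 3 (delete): buffer="ipigor" (len 6), cursors c1@1 c2@3, authorship 1.2...
After op 4 (insert('u')): buffer="iupiugor" (len 8), cursors c1@2 c2@5, authorship 11.22...
After op 5 (delete): buffer="ipigor" (len 6), cursors c1@1 c2@3, authorship 1.2...

Answer: 1 3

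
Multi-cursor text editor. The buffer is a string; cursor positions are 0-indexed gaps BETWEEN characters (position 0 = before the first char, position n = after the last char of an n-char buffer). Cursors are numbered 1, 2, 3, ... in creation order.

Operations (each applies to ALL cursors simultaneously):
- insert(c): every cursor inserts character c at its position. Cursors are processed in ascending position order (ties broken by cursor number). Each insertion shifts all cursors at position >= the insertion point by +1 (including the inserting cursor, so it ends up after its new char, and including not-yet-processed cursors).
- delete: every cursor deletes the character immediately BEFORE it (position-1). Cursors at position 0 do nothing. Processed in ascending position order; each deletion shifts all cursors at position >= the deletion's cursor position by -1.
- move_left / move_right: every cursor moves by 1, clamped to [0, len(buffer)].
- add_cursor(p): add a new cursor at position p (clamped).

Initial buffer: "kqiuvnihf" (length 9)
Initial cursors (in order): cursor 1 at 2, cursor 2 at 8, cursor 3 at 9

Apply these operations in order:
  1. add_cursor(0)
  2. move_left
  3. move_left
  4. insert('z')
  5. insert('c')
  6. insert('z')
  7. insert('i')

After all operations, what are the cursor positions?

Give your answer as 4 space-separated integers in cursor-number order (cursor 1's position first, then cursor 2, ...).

Answer: 8 18 23 8

Derivation:
After op 1 (add_cursor(0)): buffer="kqiuvnihf" (len 9), cursors c4@0 c1@2 c2@8 c3@9, authorship .........
After op 2 (move_left): buffer="kqiuvnihf" (len 9), cursors c4@0 c1@1 c2@7 c3@8, authorship .........
After op 3 (move_left): buffer="kqiuvnihf" (len 9), cursors c1@0 c4@0 c2@6 c3@7, authorship .........
After op 4 (insert('z')): buffer="zzkqiuvnzizhf" (len 13), cursors c1@2 c4@2 c2@9 c3@11, authorship 14......2.3..
After op 5 (insert('c')): buffer="zzcckqiuvnzcizchf" (len 17), cursors c1@4 c4@4 c2@12 c3@15, authorship 1414......22.33..
After op 6 (insert('z')): buffer="zzcczzkqiuvnzczizczhf" (len 21), cursors c1@6 c4@6 c2@15 c3@19, authorship 141414......222.333..
After op 7 (insert('i')): buffer="zzcczziikqiuvnzcziizczihf" (len 25), cursors c1@8 c4@8 c2@18 c3@23, authorship 14141414......2222.3333..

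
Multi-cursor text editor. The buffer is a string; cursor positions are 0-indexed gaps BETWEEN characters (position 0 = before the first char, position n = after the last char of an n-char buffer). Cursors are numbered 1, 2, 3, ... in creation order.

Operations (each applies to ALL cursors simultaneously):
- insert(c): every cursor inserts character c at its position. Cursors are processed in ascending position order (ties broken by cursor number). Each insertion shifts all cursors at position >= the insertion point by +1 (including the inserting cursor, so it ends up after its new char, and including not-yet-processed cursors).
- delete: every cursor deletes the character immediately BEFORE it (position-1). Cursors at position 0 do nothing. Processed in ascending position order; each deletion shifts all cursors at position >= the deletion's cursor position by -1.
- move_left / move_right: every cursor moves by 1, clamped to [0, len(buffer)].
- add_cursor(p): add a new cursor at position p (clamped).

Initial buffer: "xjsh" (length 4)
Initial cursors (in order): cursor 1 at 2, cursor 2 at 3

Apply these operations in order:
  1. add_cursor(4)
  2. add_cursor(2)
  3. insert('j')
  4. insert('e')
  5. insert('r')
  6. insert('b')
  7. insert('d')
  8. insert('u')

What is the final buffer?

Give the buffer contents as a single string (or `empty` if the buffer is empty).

Answer: xjjjeerrbbdduusjerbduhjerbdu

Derivation:
After op 1 (add_cursor(4)): buffer="xjsh" (len 4), cursors c1@2 c2@3 c3@4, authorship ....
After op 2 (add_cursor(2)): buffer="xjsh" (len 4), cursors c1@2 c4@2 c2@3 c3@4, authorship ....
After op 3 (insert('j')): buffer="xjjjsjhj" (len 8), cursors c1@4 c4@4 c2@6 c3@8, authorship ..14.2.3
After op 4 (insert('e')): buffer="xjjjeesjehje" (len 12), cursors c1@6 c4@6 c2@9 c3@12, authorship ..1414.22.33
After op 5 (insert('r')): buffer="xjjjeerrsjerhjer" (len 16), cursors c1@8 c4@8 c2@12 c3@16, authorship ..141414.222.333
After op 6 (insert('b')): buffer="xjjjeerrbbsjerbhjerb" (len 20), cursors c1@10 c4@10 c2@15 c3@20, authorship ..14141414.2222.3333
After op 7 (insert('d')): buffer="xjjjeerrbbddsjerbdhjerbd" (len 24), cursors c1@12 c4@12 c2@18 c3@24, authorship ..1414141414.22222.33333
After op 8 (insert('u')): buffer="xjjjeerrbbdduusjerbduhjerbdu" (len 28), cursors c1@14 c4@14 c2@21 c3@28, authorship ..141414141414.222222.333333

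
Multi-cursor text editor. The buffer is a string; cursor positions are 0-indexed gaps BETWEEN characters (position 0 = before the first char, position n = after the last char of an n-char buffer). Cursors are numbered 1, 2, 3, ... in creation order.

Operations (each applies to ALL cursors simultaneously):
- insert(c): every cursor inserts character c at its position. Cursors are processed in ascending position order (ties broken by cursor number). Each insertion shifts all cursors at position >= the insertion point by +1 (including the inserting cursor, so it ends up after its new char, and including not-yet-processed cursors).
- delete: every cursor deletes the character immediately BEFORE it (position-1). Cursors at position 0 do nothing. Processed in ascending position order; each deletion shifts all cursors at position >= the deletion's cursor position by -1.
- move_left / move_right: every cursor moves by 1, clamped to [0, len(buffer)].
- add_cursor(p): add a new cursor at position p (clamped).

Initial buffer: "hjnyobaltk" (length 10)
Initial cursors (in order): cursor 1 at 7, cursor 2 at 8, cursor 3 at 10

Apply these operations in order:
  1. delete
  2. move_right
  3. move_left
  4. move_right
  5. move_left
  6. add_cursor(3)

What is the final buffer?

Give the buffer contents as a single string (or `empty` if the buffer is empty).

After op 1 (delete): buffer="hjnyobt" (len 7), cursors c1@6 c2@6 c3@7, authorship .......
After op 2 (move_right): buffer="hjnyobt" (len 7), cursors c1@7 c2@7 c3@7, authorship .......
After op 3 (move_left): buffer="hjnyobt" (len 7), cursors c1@6 c2@6 c3@6, authorship .......
After op 4 (move_right): buffer="hjnyobt" (len 7), cursors c1@7 c2@7 c3@7, authorship .......
After op 5 (move_left): buffer="hjnyobt" (len 7), cursors c1@6 c2@6 c3@6, authorship .......
After op 6 (add_cursor(3)): buffer="hjnyobt" (len 7), cursors c4@3 c1@6 c2@6 c3@6, authorship .......

Answer: hjnyobt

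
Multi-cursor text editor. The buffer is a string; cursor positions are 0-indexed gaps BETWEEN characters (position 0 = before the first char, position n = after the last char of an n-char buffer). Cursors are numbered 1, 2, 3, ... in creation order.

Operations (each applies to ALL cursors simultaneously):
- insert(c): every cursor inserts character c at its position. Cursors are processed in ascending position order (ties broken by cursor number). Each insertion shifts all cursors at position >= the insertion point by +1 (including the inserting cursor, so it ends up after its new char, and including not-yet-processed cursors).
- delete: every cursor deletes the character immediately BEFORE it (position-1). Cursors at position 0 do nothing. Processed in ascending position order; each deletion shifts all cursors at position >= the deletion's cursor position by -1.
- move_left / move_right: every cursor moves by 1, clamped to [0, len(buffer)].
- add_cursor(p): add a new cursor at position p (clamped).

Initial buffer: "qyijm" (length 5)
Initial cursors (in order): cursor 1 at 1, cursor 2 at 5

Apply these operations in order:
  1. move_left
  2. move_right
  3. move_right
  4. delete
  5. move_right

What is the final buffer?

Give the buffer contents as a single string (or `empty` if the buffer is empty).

Answer: qij

Derivation:
After op 1 (move_left): buffer="qyijm" (len 5), cursors c1@0 c2@4, authorship .....
After op 2 (move_right): buffer="qyijm" (len 5), cursors c1@1 c2@5, authorship .....
After op 3 (move_right): buffer="qyijm" (len 5), cursors c1@2 c2@5, authorship .....
After op 4 (delete): buffer="qij" (len 3), cursors c1@1 c2@3, authorship ...
After op 5 (move_right): buffer="qij" (len 3), cursors c1@2 c2@3, authorship ...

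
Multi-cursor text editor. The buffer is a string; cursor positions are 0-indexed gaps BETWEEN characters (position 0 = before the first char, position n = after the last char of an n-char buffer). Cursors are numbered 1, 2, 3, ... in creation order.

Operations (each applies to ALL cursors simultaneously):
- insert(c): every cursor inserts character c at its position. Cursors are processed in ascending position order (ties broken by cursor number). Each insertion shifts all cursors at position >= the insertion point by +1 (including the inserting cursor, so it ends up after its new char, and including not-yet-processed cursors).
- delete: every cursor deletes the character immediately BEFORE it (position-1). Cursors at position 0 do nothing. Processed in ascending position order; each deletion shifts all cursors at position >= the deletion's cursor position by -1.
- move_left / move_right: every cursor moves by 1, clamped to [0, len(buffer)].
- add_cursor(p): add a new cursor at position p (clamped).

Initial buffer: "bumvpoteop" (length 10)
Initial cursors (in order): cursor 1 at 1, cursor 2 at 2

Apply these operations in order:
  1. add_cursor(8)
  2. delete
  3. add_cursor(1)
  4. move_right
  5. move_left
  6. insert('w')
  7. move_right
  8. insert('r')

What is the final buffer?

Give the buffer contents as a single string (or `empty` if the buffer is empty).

Answer: wwmrrwvrpotworp

Derivation:
After op 1 (add_cursor(8)): buffer="bumvpoteop" (len 10), cursors c1@1 c2@2 c3@8, authorship ..........
After op 2 (delete): buffer="mvpotop" (len 7), cursors c1@0 c2@0 c3@5, authorship .......
After op 3 (add_cursor(1)): buffer="mvpotop" (len 7), cursors c1@0 c2@0 c4@1 c3@5, authorship .......
After op 4 (move_right): buffer="mvpotop" (len 7), cursors c1@1 c2@1 c4@2 c3@6, authorship .......
After op 5 (move_left): buffer="mvpotop" (len 7), cursors c1@0 c2@0 c4@1 c3@5, authorship .......
After op 6 (insert('w')): buffer="wwmwvpotwop" (len 11), cursors c1@2 c2@2 c4@4 c3@9, authorship 12.4....3..
After op 7 (move_right): buffer="wwmwvpotwop" (len 11), cursors c1@3 c2@3 c4@5 c3@10, authorship 12.4....3..
After op 8 (insert('r')): buffer="wwmrrwvrpotworp" (len 15), cursors c1@5 c2@5 c4@8 c3@14, authorship 12.124.4...3.3.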